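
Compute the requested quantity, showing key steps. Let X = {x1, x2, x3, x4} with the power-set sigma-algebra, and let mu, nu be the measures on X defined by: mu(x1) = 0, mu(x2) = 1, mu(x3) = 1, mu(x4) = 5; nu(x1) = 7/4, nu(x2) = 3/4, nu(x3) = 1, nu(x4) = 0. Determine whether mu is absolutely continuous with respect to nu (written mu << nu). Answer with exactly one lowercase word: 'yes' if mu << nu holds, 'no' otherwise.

mu << nu means: every nu-null measurable set is also mu-null; equivalently, for every atom x, if nu({x}) = 0 then mu({x}) = 0.
Checking each atom:
  x1: nu = 7/4 > 0 -> no constraint.
  x2: nu = 3/4 > 0 -> no constraint.
  x3: nu = 1 > 0 -> no constraint.
  x4: nu = 0, mu = 5 > 0 -> violates mu << nu.
The atom(s) x4 violate the condition (nu = 0 but mu > 0). Therefore mu is NOT absolutely continuous w.r.t. nu.

no


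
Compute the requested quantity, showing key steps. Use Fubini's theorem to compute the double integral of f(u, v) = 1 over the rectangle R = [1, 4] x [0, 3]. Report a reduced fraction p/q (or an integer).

f(u, v) is a tensor product of a function of u and a function of v, and both factors are bounded continuous (hence Lebesgue integrable) on the rectangle, so Fubini's theorem applies:
  integral_R f d(m x m) = (integral_a1^b1 1 du) * (integral_a2^b2 1 dv).
Inner integral in u: integral_{1}^{4} 1 du = (4^1 - 1^1)/1
  = 3.
Inner integral in v: integral_{0}^{3} 1 dv = (3^1 - 0^1)/1
  = 3.
Product: (3) * (3) = 9.

9


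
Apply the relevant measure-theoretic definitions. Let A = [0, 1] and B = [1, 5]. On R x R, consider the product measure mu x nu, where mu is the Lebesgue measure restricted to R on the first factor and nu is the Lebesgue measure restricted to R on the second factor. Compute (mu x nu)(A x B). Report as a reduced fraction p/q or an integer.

For a measurable rectangle A x B, the product measure satisfies
  (mu x nu)(A x B) = mu(A) * nu(B).
  mu(A) = 1.
  nu(B) = 4.
  (mu x nu)(A x B) = 1 * 4 = 4.

4


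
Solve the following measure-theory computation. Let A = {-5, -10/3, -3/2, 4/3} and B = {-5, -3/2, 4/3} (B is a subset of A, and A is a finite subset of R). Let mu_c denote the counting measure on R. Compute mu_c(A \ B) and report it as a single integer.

Counting measure assigns mu_c(E) = |E| (number of elements) when E is finite. For B subset A, A \ B is the set of elements of A not in B, so |A \ B| = |A| - |B|.
|A| = 4, |B| = 3, so mu_c(A \ B) = 4 - 3 = 1.

1


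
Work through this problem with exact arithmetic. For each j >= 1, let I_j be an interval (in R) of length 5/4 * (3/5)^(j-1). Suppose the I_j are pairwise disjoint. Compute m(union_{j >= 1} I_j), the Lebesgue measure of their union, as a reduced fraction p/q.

By countable additivity of the Lebesgue measure on pairwise disjoint measurable sets,
  m(union_{j >= 1} I_j) = sum_{j >= 1} m(I_j) = sum_{j >= 1} a * r^(j-1),
  with a = 5/4 and r = 3/5.
Since 0 < r = 3/5 < 1, the geometric series converges:
  sum_{j >= 1} a * r^(j-1) = a / (1 - r).
  = 5/4 / (1 - 3/5)
  = 5/4 / (2/5)
  = 25/8.

25/8


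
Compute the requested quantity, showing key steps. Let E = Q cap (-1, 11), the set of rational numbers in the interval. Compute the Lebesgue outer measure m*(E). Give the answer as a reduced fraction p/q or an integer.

Q cap (-1, 11) is countable; list its elements as q_1, q_2, ... . Fix eps > 0 and cover the k-th point by an interval of length eps * 2^(-k). The cover has total length eps * sum_{k>=1} 2^(-k) = eps, so by definition of outer measure m*(Q cap (-1, 11)) <= eps. Since eps was arbitrary and m* >= 0, the outer measure is 0.

0


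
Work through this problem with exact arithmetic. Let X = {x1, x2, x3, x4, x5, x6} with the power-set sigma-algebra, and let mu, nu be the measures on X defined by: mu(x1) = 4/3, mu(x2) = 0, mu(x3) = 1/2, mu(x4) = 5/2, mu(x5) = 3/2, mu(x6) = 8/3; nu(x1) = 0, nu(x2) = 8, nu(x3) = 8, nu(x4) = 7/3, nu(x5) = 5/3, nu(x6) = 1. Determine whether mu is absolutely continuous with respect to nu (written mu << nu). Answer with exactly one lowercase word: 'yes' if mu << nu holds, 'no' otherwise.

mu << nu means: every nu-null measurable set is also mu-null; equivalently, for every atom x, if nu({x}) = 0 then mu({x}) = 0.
Checking each atom:
  x1: nu = 0, mu = 4/3 > 0 -> violates mu << nu.
  x2: nu = 8 > 0 -> no constraint.
  x3: nu = 8 > 0 -> no constraint.
  x4: nu = 7/3 > 0 -> no constraint.
  x5: nu = 5/3 > 0 -> no constraint.
  x6: nu = 1 > 0 -> no constraint.
The atom(s) x1 violate the condition (nu = 0 but mu > 0). Therefore mu is NOT absolutely continuous w.r.t. nu.

no


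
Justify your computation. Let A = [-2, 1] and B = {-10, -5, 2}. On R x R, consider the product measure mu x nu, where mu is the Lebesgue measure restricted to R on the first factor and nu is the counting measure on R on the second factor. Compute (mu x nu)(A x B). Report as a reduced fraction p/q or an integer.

For a measurable rectangle A x B, the product measure satisfies
  (mu x nu)(A x B) = mu(A) * nu(B).
  mu(A) = 3.
  nu(B) = 3.
  (mu x nu)(A x B) = 3 * 3 = 9.

9


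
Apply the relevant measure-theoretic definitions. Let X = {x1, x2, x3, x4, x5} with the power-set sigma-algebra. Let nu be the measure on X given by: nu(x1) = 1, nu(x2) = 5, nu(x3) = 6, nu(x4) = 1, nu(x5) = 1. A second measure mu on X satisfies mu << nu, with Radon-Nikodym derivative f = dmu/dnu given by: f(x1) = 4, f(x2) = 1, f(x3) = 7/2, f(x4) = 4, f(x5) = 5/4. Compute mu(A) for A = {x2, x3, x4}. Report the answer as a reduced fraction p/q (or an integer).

By the defining property of the Radon-Nikodym derivative, for every measurable set A,
  mu(A) = integral_A f dnu.
Since nu is a discrete measure concentrated on the atoms of X, the integral over A reduces to the sum
  mu(A) = sum_{x in A} f(x) * nu({x}).
Computing each term:
  x2: f(x2) * nu(x2) = 1 * 5 = 5.
  x3: f(x3) * nu(x3) = 7/2 * 6 = 21.
  x4: f(x4) * nu(x4) = 4 * 1 = 4.
Summing: mu(A) = 5 + 21 + 4 = 30.

30


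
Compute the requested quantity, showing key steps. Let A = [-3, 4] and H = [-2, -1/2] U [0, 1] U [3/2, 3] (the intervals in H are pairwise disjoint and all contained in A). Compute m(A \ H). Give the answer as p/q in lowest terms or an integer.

The ambient interval has length m(A) = 4 - (-3) = 7.
Since the holes are disjoint and sit inside A, by finite additivity
  m(H) = sum_i (b_i - a_i), and m(A \ H) = m(A) - m(H).
Computing the hole measures:
  m(H_1) = -1/2 - (-2) = 3/2.
  m(H_2) = 1 - 0 = 1.
  m(H_3) = 3 - 3/2 = 3/2.
Summed: m(H) = 3/2 + 1 + 3/2 = 4.
So m(A \ H) = 7 - 4 = 3.

3


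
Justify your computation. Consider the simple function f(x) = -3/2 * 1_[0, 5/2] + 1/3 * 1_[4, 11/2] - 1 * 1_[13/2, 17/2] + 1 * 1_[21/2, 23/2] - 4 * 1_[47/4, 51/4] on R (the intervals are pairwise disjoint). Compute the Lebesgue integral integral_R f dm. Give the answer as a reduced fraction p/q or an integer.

For a simple function f = sum_i c_i * 1_{A_i} with disjoint A_i,
  integral f dm = sum_i c_i * m(A_i).
Lengths of the A_i:
  m(A_1) = 5/2 - 0 = 5/2.
  m(A_2) = 11/2 - 4 = 3/2.
  m(A_3) = 17/2 - 13/2 = 2.
  m(A_4) = 23/2 - 21/2 = 1.
  m(A_5) = 51/4 - 47/4 = 1.
Contributions c_i * m(A_i):
  (-3/2) * (5/2) = -15/4.
  (1/3) * (3/2) = 1/2.
  (-1) * (2) = -2.
  (1) * (1) = 1.
  (-4) * (1) = -4.
Total: -15/4 + 1/2 - 2 + 1 - 4 = -33/4.

-33/4


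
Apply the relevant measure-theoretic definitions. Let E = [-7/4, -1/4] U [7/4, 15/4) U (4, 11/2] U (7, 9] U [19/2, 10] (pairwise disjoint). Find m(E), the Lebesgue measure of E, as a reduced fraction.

For pairwise disjoint intervals, m(union_i I_i) = sum_i m(I_i),
and m is invariant under swapping open/closed endpoints (single points have measure 0).
So m(E) = sum_i (b_i - a_i).
  I_1 has length -1/4 - (-7/4) = 3/2.
  I_2 has length 15/4 - 7/4 = 2.
  I_3 has length 11/2 - 4 = 3/2.
  I_4 has length 9 - 7 = 2.
  I_5 has length 10 - 19/2 = 1/2.
Summing:
  m(E) = 3/2 + 2 + 3/2 + 2 + 1/2 = 15/2.

15/2


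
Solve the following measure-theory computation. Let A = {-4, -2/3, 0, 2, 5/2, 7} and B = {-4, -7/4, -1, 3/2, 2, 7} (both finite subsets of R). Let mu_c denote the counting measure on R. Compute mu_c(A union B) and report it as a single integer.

Counting measure on a finite set equals cardinality. By inclusion-exclusion, |A union B| = |A| + |B| - |A cap B|.
|A| = 6, |B| = 6, |A cap B| = 3.
So mu_c(A union B) = 6 + 6 - 3 = 9.

9


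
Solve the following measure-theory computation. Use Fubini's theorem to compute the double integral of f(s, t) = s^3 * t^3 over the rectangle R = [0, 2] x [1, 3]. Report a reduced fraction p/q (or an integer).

f(s, t) is a tensor product of a function of s and a function of t, and both factors are bounded continuous (hence Lebesgue integrable) on the rectangle, so Fubini's theorem applies:
  integral_R f d(m x m) = (integral_a1^b1 s^3 ds) * (integral_a2^b2 t^3 dt).
Inner integral in s: integral_{0}^{2} s^3 ds = (2^4 - 0^4)/4
  = 4.
Inner integral in t: integral_{1}^{3} t^3 dt = (3^4 - 1^4)/4
  = 20.
Product: (4) * (20) = 80.

80


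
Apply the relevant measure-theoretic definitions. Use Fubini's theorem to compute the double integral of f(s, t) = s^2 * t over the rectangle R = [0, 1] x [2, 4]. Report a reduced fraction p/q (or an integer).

f(s, t) is a tensor product of a function of s and a function of t, and both factors are bounded continuous (hence Lebesgue integrable) on the rectangle, so Fubini's theorem applies:
  integral_R f d(m x m) = (integral_a1^b1 s^2 ds) * (integral_a2^b2 t dt).
Inner integral in s: integral_{0}^{1} s^2 ds = (1^3 - 0^3)/3
  = 1/3.
Inner integral in t: integral_{2}^{4} t dt = (4^2 - 2^2)/2
  = 6.
Product: (1/3) * (6) = 2.

2


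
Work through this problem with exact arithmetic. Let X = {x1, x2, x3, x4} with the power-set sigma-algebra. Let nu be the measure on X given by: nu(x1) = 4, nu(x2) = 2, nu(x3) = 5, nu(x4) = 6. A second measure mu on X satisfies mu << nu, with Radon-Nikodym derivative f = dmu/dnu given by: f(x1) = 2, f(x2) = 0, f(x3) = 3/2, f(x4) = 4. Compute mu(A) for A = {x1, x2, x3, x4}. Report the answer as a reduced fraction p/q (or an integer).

By the defining property of the Radon-Nikodym derivative, for every measurable set A,
  mu(A) = integral_A f dnu.
Since nu is a discrete measure concentrated on the atoms of X, the integral over A reduces to the sum
  mu(A) = sum_{x in A} f(x) * nu({x}).
Computing each term:
  x1: f(x1) * nu(x1) = 2 * 4 = 8.
  x2: f(x2) * nu(x2) = 0 * 2 = 0.
  x3: f(x3) * nu(x3) = 3/2 * 5 = 15/2.
  x4: f(x4) * nu(x4) = 4 * 6 = 24.
Summing: mu(A) = 8 + 0 + 15/2 + 24 = 79/2.

79/2


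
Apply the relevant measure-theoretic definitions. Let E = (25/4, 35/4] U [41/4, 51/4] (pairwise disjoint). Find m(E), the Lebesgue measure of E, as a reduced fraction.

For pairwise disjoint intervals, m(union_i I_i) = sum_i m(I_i),
and m is invariant under swapping open/closed endpoints (single points have measure 0).
So m(E) = sum_i (b_i - a_i).
  I_1 has length 35/4 - 25/4 = 5/2.
  I_2 has length 51/4 - 41/4 = 5/2.
Summing:
  m(E) = 5/2 + 5/2 = 5.

5


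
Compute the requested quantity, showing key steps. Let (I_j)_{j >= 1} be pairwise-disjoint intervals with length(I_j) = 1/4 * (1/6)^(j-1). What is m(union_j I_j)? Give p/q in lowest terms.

By countable additivity of the Lebesgue measure on pairwise disjoint measurable sets,
  m(union_{j >= 1} I_j) = sum_{j >= 1} m(I_j) = sum_{j >= 1} a * r^(j-1),
  with a = 1/4 and r = 1/6.
Since 0 < r = 1/6 < 1, the geometric series converges:
  sum_{j >= 1} a * r^(j-1) = a / (1 - r).
  = 1/4 / (1 - 1/6)
  = 1/4 / (5/6)
  = 3/10.

3/10


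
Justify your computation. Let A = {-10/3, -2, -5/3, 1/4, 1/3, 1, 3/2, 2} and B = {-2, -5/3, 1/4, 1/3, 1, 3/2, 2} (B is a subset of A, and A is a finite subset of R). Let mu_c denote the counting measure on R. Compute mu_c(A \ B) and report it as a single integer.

Counting measure assigns mu_c(E) = |E| (number of elements) when E is finite. For B subset A, A \ B is the set of elements of A not in B, so |A \ B| = |A| - |B|.
|A| = 8, |B| = 7, so mu_c(A \ B) = 8 - 7 = 1.

1


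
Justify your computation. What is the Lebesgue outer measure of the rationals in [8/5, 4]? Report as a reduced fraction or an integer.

E = Q cap [8/5, 4] is a subset of Q, which is countable. Enumerate Q = {q_1, q_2, ...}; for any eps > 0, cover q_k by the open interval (q_k - eps/2^(k+1), q_k + eps/2^(k+1)), of length eps/2^k. The total cover length is sum_{k>=1} eps/2^k = eps. Hence m*(E) <= m*(Q) <= eps for every eps > 0, and since outer measure is non-negative, m*(E) = 0.

0


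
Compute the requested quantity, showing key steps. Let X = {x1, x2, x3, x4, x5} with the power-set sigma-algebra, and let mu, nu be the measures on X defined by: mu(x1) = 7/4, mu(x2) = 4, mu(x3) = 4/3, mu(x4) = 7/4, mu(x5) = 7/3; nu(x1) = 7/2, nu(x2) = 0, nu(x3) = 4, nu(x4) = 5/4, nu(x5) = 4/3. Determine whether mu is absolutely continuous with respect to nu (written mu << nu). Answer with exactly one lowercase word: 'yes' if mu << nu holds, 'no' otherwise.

mu << nu means: every nu-null measurable set is also mu-null; equivalently, for every atom x, if nu({x}) = 0 then mu({x}) = 0.
Checking each atom:
  x1: nu = 7/2 > 0 -> no constraint.
  x2: nu = 0, mu = 4 > 0 -> violates mu << nu.
  x3: nu = 4 > 0 -> no constraint.
  x4: nu = 5/4 > 0 -> no constraint.
  x5: nu = 4/3 > 0 -> no constraint.
The atom(s) x2 violate the condition (nu = 0 but mu > 0). Therefore mu is NOT absolutely continuous w.r.t. nu.

no


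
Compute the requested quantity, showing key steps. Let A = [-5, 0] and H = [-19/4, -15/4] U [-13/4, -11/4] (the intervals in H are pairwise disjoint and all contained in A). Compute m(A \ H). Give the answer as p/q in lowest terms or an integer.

The ambient interval has length m(A) = 0 - (-5) = 5.
Since the holes are disjoint and sit inside A, by finite additivity
  m(H) = sum_i (b_i - a_i), and m(A \ H) = m(A) - m(H).
Computing the hole measures:
  m(H_1) = -15/4 - (-19/4) = 1.
  m(H_2) = -11/4 - (-13/4) = 1/2.
Summed: m(H) = 1 + 1/2 = 3/2.
So m(A \ H) = 5 - 3/2 = 7/2.

7/2


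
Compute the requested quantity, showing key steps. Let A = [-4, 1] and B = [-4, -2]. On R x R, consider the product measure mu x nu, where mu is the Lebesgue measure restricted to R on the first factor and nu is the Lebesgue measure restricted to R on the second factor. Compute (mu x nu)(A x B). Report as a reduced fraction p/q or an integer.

For a measurable rectangle A x B, the product measure satisfies
  (mu x nu)(A x B) = mu(A) * nu(B).
  mu(A) = 5.
  nu(B) = 2.
  (mu x nu)(A x B) = 5 * 2 = 10.

10


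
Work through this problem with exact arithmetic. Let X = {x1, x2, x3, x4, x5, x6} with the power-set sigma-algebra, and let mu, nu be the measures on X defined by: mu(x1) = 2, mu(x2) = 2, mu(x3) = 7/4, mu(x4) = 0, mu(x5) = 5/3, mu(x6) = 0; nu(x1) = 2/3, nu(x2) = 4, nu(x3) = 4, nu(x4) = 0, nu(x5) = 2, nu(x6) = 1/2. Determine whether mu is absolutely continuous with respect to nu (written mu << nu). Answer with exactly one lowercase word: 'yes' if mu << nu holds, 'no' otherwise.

mu << nu means: every nu-null measurable set is also mu-null; equivalently, for every atom x, if nu({x}) = 0 then mu({x}) = 0.
Checking each atom:
  x1: nu = 2/3 > 0 -> no constraint.
  x2: nu = 4 > 0 -> no constraint.
  x3: nu = 4 > 0 -> no constraint.
  x4: nu = 0, mu = 0 -> consistent with mu << nu.
  x5: nu = 2 > 0 -> no constraint.
  x6: nu = 1/2 > 0 -> no constraint.
No atom violates the condition. Therefore mu << nu.

yes


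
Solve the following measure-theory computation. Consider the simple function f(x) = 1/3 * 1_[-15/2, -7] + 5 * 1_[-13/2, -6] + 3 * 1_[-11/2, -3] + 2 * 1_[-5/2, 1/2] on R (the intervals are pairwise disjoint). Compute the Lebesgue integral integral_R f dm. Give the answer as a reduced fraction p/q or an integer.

For a simple function f = sum_i c_i * 1_{A_i} with disjoint A_i,
  integral f dm = sum_i c_i * m(A_i).
Lengths of the A_i:
  m(A_1) = -7 - (-15/2) = 1/2.
  m(A_2) = -6 - (-13/2) = 1/2.
  m(A_3) = -3 - (-11/2) = 5/2.
  m(A_4) = 1/2 - (-5/2) = 3.
Contributions c_i * m(A_i):
  (1/3) * (1/2) = 1/6.
  (5) * (1/2) = 5/2.
  (3) * (5/2) = 15/2.
  (2) * (3) = 6.
Total: 1/6 + 5/2 + 15/2 + 6 = 97/6.

97/6


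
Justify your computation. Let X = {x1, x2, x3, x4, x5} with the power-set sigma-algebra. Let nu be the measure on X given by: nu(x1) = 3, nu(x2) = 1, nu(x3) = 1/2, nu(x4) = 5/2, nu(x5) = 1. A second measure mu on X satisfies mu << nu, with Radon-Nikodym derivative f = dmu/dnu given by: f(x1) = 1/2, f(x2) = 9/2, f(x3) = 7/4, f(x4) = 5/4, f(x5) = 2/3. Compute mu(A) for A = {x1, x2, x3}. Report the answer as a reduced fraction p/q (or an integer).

By the defining property of the Radon-Nikodym derivative, for every measurable set A,
  mu(A) = integral_A f dnu.
Since nu is a discrete measure concentrated on the atoms of X, the integral over A reduces to the sum
  mu(A) = sum_{x in A} f(x) * nu({x}).
Computing each term:
  x1: f(x1) * nu(x1) = 1/2 * 3 = 3/2.
  x2: f(x2) * nu(x2) = 9/2 * 1 = 9/2.
  x3: f(x3) * nu(x3) = 7/4 * 1/2 = 7/8.
Summing: mu(A) = 3/2 + 9/2 + 7/8 = 55/8.

55/8


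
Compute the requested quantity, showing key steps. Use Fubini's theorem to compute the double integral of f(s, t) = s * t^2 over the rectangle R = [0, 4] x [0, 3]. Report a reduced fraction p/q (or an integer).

f(s, t) is a tensor product of a function of s and a function of t, and both factors are bounded continuous (hence Lebesgue integrable) on the rectangle, so Fubini's theorem applies:
  integral_R f d(m x m) = (integral_a1^b1 s ds) * (integral_a2^b2 t^2 dt).
Inner integral in s: integral_{0}^{4} s ds = (4^2 - 0^2)/2
  = 8.
Inner integral in t: integral_{0}^{3} t^2 dt = (3^3 - 0^3)/3
  = 9.
Product: (8) * (9) = 72.

72


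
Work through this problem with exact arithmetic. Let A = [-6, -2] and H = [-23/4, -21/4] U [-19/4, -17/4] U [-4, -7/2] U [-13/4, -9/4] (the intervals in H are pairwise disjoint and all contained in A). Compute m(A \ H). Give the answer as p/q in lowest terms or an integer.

The ambient interval has length m(A) = -2 - (-6) = 4.
Since the holes are disjoint and sit inside A, by finite additivity
  m(H) = sum_i (b_i - a_i), and m(A \ H) = m(A) - m(H).
Computing the hole measures:
  m(H_1) = -21/4 - (-23/4) = 1/2.
  m(H_2) = -17/4 - (-19/4) = 1/2.
  m(H_3) = -7/2 - (-4) = 1/2.
  m(H_4) = -9/4 - (-13/4) = 1.
Summed: m(H) = 1/2 + 1/2 + 1/2 + 1 = 5/2.
So m(A \ H) = 4 - 5/2 = 3/2.

3/2


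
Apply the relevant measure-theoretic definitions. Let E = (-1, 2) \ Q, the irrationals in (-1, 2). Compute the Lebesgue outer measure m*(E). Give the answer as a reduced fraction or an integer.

The interval I = (-1, 2) has m(I) = 2 - (-1) = 3 (endpoints are measure-zero, so open/closed/half-open agree). Write I = (I cap Q) u (I \ Q). The rationals in I are countable, so m*(I cap Q) = 0 (cover each rational by intervals whose total length is arbitrarily small). By countable subadditivity m*(I) <= m*(I cap Q) + m*(I \ Q), hence m*(I \ Q) >= m(I) = 3. The reverse inequality m*(I \ Q) <= m*(I) = 3 is trivial since (I \ Q) is a subset of I. Therefore m*(I \ Q) = 3.

3


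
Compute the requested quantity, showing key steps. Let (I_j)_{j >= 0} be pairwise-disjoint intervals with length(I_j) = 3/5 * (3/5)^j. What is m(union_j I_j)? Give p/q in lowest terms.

By countable additivity of the Lebesgue measure on pairwise disjoint measurable sets,
  m(union_{j >= 0} I_j) = sum_{j >= 0} m(I_j) = sum_{j >= 0} a * r^j,
  with a = 3/5 and r = 3/5.
Since 0 < r = 3/5 < 1, the geometric series converges:
  sum_{j >= 0} a * r^j = a / (1 - r).
  = 3/5 / (1 - 3/5)
  = 3/5 / (2/5)
  = 3/2.

3/2


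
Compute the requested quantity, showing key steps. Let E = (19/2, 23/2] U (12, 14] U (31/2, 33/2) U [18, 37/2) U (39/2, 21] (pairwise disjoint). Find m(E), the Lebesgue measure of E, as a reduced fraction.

For pairwise disjoint intervals, m(union_i I_i) = sum_i m(I_i),
and m is invariant under swapping open/closed endpoints (single points have measure 0).
So m(E) = sum_i (b_i - a_i).
  I_1 has length 23/2 - 19/2 = 2.
  I_2 has length 14 - 12 = 2.
  I_3 has length 33/2 - 31/2 = 1.
  I_4 has length 37/2 - 18 = 1/2.
  I_5 has length 21 - 39/2 = 3/2.
Summing:
  m(E) = 2 + 2 + 1 + 1/2 + 3/2 = 7.

7


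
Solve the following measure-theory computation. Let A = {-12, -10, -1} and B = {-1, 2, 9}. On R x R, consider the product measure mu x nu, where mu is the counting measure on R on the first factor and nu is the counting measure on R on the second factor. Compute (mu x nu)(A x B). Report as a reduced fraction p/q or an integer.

For a measurable rectangle A x B, the product measure satisfies
  (mu x nu)(A x B) = mu(A) * nu(B).
  mu(A) = 3.
  nu(B) = 3.
  (mu x nu)(A x B) = 3 * 3 = 9.

9


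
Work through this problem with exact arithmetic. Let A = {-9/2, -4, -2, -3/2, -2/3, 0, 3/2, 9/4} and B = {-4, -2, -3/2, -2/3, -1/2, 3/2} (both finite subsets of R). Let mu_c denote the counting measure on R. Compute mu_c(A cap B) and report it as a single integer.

Counting measure on a finite set equals cardinality. mu_c(A cap B) = |A cap B| (elements appearing in both).
Enumerating the elements of A that also lie in B gives 5 element(s).
So mu_c(A cap B) = 5.

5


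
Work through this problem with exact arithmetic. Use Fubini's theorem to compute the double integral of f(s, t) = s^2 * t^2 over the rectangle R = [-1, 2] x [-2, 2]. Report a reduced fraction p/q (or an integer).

f(s, t) is a tensor product of a function of s and a function of t, and both factors are bounded continuous (hence Lebesgue integrable) on the rectangle, so Fubini's theorem applies:
  integral_R f d(m x m) = (integral_a1^b1 s^2 ds) * (integral_a2^b2 t^2 dt).
Inner integral in s: integral_{-1}^{2} s^2 ds = (2^3 - (-1)^3)/3
  = 3.
Inner integral in t: integral_{-2}^{2} t^2 dt = (2^3 - (-2)^3)/3
  = 16/3.
Product: (3) * (16/3) = 16.

16


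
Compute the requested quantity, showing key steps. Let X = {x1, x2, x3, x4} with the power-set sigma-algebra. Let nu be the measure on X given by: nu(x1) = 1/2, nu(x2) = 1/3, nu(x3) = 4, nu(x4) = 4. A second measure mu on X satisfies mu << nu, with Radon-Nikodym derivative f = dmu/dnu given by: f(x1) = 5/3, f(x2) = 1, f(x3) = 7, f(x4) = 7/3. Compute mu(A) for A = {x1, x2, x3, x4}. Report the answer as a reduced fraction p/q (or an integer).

By the defining property of the Radon-Nikodym derivative, for every measurable set A,
  mu(A) = integral_A f dnu.
Since nu is a discrete measure concentrated on the atoms of X, the integral over A reduces to the sum
  mu(A) = sum_{x in A} f(x) * nu({x}).
Computing each term:
  x1: f(x1) * nu(x1) = 5/3 * 1/2 = 5/6.
  x2: f(x2) * nu(x2) = 1 * 1/3 = 1/3.
  x3: f(x3) * nu(x3) = 7 * 4 = 28.
  x4: f(x4) * nu(x4) = 7/3 * 4 = 28/3.
Summing: mu(A) = 5/6 + 1/3 + 28 + 28/3 = 77/2.

77/2


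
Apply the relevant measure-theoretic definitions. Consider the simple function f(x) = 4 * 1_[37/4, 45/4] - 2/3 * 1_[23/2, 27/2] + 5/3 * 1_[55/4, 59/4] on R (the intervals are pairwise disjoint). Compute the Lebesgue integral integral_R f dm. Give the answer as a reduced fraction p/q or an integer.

For a simple function f = sum_i c_i * 1_{A_i} with disjoint A_i,
  integral f dm = sum_i c_i * m(A_i).
Lengths of the A_i:
  m(A_1) = 45/4 - 37/4 = 2.
  m(A_2) = 27/2 - 23/2 = 2.
  m(A_3) = 59/4 - 55/4 = 1.
Contributions c_i * m(A_i):
  (4) * (2) = 8.
  (-2/3) * (2) = -4/3.
  (5/3) * (1) = 5/3.
Total: 8 - 4/3 + 5/3 = 25/3.

25/3


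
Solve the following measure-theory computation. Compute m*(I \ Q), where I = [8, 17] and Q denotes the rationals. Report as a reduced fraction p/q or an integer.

The interval I = [8, 17] has m(I) = 17 - 8 = 9 (endpoints are measure-zero, so open/closed/half-open agree). Write I = (I cap Q) u (I \ Q). The rationals in I are countable, so m*(I cap Q) = 0 (cover each rational by intervals whose total length is arbitrarily small). By countable subadditivity m*(I) <= m*(I cap Q) + m*(I \ Q), hence m*(I \ Q) >= m(I) = 9. The reverse inequality m*(I \ Q) <= m*(I) = 9 is trivial since (I \ Q) is a subset of I. Therefore m*(I \ Q) = 9.

9


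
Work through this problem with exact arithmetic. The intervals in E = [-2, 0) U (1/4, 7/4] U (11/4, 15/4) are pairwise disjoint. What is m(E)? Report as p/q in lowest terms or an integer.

For pairwise disjoint intervals, m(union_i I_i) = sum_i m(I_i),
and m is invariant under swapping open/closed endpoints (single points have measure 0).
So m(E) = sum_i (b_i - a_i).
  I_1 has length 0 - (-2) = 2.
  I_2 has length 7/4 - 1/4 = 3/2.
  I_3 has length 15/4 - 11/4 = 1.
Summing:
  m(E) = 2 + 3/2 + 1 = 9/2.

9/2


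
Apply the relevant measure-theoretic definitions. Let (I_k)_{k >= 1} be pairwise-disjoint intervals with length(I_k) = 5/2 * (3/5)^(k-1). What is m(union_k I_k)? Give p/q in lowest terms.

By countable additivity of the Lebesgue measure on pairwise disjoint measurable sets,
  m(union_{k >= 1} I_k) = sum_{k >= 1} m(I_k) = sum_{k >= 1} a * r^(k-1),
  with a = 5/2 and r = 3/5.
Since 0 < r = 3/5 < 1, the geometric series converges:
  sum_{k >= 1} a * r^(k-1) = a / (1 - r).
  = 5/2 / (1 - 3/5)
  = 5/2 / (2/5)
  = 25/4.

25/4


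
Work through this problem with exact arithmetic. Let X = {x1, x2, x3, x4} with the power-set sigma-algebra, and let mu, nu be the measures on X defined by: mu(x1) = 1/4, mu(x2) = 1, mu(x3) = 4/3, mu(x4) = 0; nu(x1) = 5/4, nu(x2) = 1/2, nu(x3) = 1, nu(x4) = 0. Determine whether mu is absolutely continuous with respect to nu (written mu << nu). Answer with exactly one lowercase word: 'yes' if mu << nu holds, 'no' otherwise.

mu << nu means: every nu-null measurable set is also mu-null; equivalently, for every atom x, if nu({x}) = 0 then mu({x}) = 0.
Checking each atom:
  x1: nu = 5/4 > 0 -> no constraint.
  x2: nu = 1/2 > 0 -> no constraint.
  x3: nu = 1 > 0 -> no constraint.
  x4: nu = 0, mu = 0 -> consistent with mu << nu.
No atom violates the condition. Therefore mu << nu.

yes


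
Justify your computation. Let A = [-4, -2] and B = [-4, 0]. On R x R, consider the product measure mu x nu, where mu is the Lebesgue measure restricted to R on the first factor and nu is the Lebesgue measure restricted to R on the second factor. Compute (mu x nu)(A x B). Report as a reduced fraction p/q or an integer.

For a measurable rectangle A x B, the product measure satisfies
  (mu x nu)(A x B) = mu(A) * nu(B).
  mu(A) = 2.
  nu(B) = 4.
  (mu x nu)(A x B) = 2 * 4 = 8.

8


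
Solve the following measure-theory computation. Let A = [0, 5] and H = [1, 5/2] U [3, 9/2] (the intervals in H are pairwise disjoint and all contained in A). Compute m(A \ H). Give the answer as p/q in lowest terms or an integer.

The ambient interval has length m(A) = 5 - 0 = 5.
Since the holes are disjoint and sit inside A, by finite additivity
  m(H) = sum_i (b_i - a_i), and m(A \ H) = m(A) - m(H).
Computing the hole measures:
  m(H_1) = 5/2 - 1 = 3/2.
  m(H_2) = 9/2 - 3 = 3/2.
Summed: m(H) = 3/2 + 3/2 = 3.
So m(A \ H) = 5 - 3 = 2.

2


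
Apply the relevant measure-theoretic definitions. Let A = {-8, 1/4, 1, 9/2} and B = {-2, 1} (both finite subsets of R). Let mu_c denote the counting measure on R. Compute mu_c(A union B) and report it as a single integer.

Counting measure on a finite set equals cardinality. By inclusion-exclusion, |A union B| = |A| + |B| - |A cap B|.
|A| = 4, |B| = 2, |A cap B| = 1.
So mu_c(A union B) = 4 + 2 - 1 = 5.

5


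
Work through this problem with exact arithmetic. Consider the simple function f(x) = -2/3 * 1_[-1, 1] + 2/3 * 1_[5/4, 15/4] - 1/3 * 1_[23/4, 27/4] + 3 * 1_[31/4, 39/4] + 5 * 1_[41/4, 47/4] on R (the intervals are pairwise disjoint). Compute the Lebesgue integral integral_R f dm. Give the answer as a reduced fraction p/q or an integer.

For a simple function f = sum_i c_i * 1_{A_i} with disjoint A_i,
  integral f dm = sum_i c_i * m(A_i).
Lengths of the A_i:
  m(A_1) = 1 - (-1) = 2.
  m(A_2) = 15/4 - 5/4 = 5/2.
  m(A_3) = 27/4 - 23/4 = 1.
  m(A_4) = 39/4 - 31/4 = 2.
  m(A_5) = 47/4 - 41/4 = 3/2.
Contributions c_i * m(A_i):
  (-2/3) * (2) = -4/3.
  (2/3) * (5/2) = 5/3.
  (-1/3) * (1) = -1/3.
  (3) * (2) = 6.
  (5) * (3/2) = 15/2.
Total: -4/3 + 5/3 - 1/3 + 6 + 15/2 = 27/2.

27/2


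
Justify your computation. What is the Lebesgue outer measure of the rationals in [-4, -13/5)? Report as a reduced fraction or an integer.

Q cap [-4, -13/5) is countable; list its elements as q_1, q_2, ... . Fix eps > 0 and cover the k-th point by an interval of length eps * 2^(-k). The cover has total length eps * sum_{k>=1} 2^(-k) = eps, so by definition of outer measure m*(Q cap [-4, -13/5)) <= eps. Since eps was arbitrary and m* >= 0, the outer measure is 0.

0


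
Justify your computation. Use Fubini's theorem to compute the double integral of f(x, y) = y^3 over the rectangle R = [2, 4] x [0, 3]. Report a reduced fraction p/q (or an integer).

f(x, y) is a tensor product of a function of x and a function of y, and both factors are bounded continuous (hence Lebesgue integrable) on the rectangle, so Fubini's theorem applies:
  integral_R f d(m x m) = (integral_a1^b1 1 dx) * (integral_a2^b2 y^3 dy).
Inner integral in x: integral_{2}^{4} 1 dx = (4^1 - 2^1)/1
  = 2.
Inner integral in y: integral_{0}^{3} y^3 dy = (3^4 - 0^4)/4
  = 81/4.
Product: (2) * (81/4) = 81/2.

81/2


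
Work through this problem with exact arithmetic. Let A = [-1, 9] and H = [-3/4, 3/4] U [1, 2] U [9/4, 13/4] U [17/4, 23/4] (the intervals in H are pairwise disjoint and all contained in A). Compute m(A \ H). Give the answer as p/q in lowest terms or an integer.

The ambient interval has length m(A) = 9 - (-1) = 10.
Since the holes are disjoint and sit inside A, by finite additivity
  m(H) = sum_i (b_i - a_i), and m(A \ H) = m(A) - m(H).
Computing the hole measures:
  m(H_1) = 3/4 - (-3/4) = 3/2.
  m(H_2) = 2 - 1 = 1.
  m(H_3) = 13/4 - 9/4 = 1.
  m(H_4) = 23/4 - 17/4 = 3/2.
Summed: m(H) = 3/2 + 1 + 1 + 3/2 = 5.
So m(A \ H) = 10 - 5 = 5.

5


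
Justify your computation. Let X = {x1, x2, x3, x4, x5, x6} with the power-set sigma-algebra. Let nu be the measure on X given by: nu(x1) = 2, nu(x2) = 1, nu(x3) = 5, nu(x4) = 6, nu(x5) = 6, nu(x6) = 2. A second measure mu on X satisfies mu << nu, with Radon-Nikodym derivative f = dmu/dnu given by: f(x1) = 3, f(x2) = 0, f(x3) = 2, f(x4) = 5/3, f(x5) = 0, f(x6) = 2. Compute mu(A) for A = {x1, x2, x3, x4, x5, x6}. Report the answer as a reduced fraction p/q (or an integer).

By the defining property of the Radon-Nikodym derivative, for every measurable set A,
  mu(A) = integral_A f dnu.
Since nu is a discrete measure concentrated on the atoms of X, the integral over A reduces to the sum
  mu(A) = sum_{x in A} f(x) * nu({x}).
Computing each term:
  x1: f(x1) * nu(x1) = 3 * 2 = 6.
  x2: f(x2) * nu(x2) = 0 * 1 = 0.
  x3: f(x3) * nu(x3) = 2 * 5 = 10.
  x4: f(x4) * nu(x4) = 5/3 * 6 = 10.
  x5: f(x5) * nu(x5) = 0 * 6 = 0.
  x6: f(x6) * nu(x6) = 2 * 2 = 4.
Summing: mu(A) = 6 + 0 + 10 + 10 + 0 + 4 = 30.

30


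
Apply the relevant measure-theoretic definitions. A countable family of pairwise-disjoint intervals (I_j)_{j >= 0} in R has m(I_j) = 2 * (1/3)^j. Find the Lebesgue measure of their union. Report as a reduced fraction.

By countable additivity of the Lebesgue measure on pairwise disjoint measurable sets,
  m(union_{j >= 0} I_j) = sum_{j >= 0} m(I_j) = sum_{j >= 0} a * r^j,
  with a = 2 and r = 1/3.
Since 0 < r = 1/3 < 1, the geometric series converges:
  sum_{j >= 0} a * r^j = a / (1 - r).
  = 2 / (1 - 1/3)
  = 2 / (2/3)
  = 3.

3


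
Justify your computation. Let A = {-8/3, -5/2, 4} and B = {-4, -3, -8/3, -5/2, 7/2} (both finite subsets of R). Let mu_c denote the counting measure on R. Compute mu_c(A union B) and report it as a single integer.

Counting measure on a finite set equals cardinality. By inclusion-exclusion, |A union B| = |A| + |B| - |A cap B|.
|A| = 3, |B| = 5, |A cap B| = 2.
So mu_c(A union B) = 3 + 5 - 2 = 6.

6


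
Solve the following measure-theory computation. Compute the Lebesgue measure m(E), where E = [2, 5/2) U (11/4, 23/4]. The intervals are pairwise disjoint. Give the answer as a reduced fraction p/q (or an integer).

For pairwise disjoint intervals, m(union_i I_i) = sum_i m(I_i),
and m is invariant under swapping open/closed endpoints (single points have measure 0).
So m(E) = sum_i (b_i - a_i).
  I_1 has length 5/2 - 2 = 1/2.
  I_2 has length 23/4 - 11/4 = 3.
Summing:
  m(E) = 1/2 + 3 = 7/2.

7/2


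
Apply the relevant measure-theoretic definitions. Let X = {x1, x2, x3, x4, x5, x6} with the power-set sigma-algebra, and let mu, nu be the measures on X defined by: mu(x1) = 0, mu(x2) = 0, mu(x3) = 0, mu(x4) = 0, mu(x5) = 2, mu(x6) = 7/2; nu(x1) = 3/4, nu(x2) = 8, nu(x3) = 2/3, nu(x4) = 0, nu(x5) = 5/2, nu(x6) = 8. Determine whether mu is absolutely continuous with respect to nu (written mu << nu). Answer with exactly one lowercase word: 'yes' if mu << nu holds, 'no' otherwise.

mu << nu means: every nu-null measurable set is also mu-null; equivalently, for every atom x, if nu({x}) = 0 then mu({x}) = 0.
Checking each atom:
  x1: nu = 3/4 > 0 -> no constraint.
  x2: nu = 8 > 0 -> no constraint.
  x3: nu = 2/3 > 0 -> no constraint.
  x4: nu = 0, mu = 0 -> consistent with mu << nu.
  x5: nu = 5/2 > 0 -> no constraint.
  x6: nu = 8 > 0 -> no constraint.
No atom violates the condition. Therefore mu << nu.

yes


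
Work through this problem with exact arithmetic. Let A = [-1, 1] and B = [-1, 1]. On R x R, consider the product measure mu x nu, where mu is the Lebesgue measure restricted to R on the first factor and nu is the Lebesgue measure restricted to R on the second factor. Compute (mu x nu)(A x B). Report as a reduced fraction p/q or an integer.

For a measurable rectangle A x B, the product measure satisfies
  (mu x nu)(A x B) = mu(A) * nu(B).
  mu(A) = 2.
  nu(B) = 2.
  (mu x nu)(A x B) = 2 * 2 = 4.

4


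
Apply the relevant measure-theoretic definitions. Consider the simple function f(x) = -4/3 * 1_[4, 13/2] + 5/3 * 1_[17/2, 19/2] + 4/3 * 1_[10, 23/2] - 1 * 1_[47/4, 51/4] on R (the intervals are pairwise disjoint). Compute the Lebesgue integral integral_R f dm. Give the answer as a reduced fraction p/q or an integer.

For a simple function f = sum_i c_i * 1_{A_i} with disjoint A_i,
  integral f dm = sum_i c_i * m(A_i).
Lengths of the A_i:
  m(A_1) = 13/2 - 4 = 5/2.
  m(A_2) = 19/2 - 17/2 = 1.
  m(A_3) = 23/2 - 10 = 3/2.
  m(A_4) = 51/4 - 47/4 = 1.
Contributions c_i * m(A_i):
  (-4/3) * (5/2) = -10/3.
  (5/3) * (1) = 5/3.
  (4/3) * (3/2) = 2.
  (-1) * (1) = -1.
Total: -10/3 + 5/3 + 2 - 1 = -2/3.

-2/3


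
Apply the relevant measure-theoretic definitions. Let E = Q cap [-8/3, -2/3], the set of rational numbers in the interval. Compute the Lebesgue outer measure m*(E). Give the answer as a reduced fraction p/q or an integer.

The set Q cap [-8/3, -2/3] is countable (a subset of the countable set Q). Lebesgue outer measure of any countable set is 0: each singleton {q} has m*({q}) = 0, and by countable subadditivity m*(union_k {q_k}) <= sum_k m*({q_k}) = sum_k 0 = 0. The reverse inequality m*(E) >= 0 is automatic. So m*(Q cap [-8/3, -2/3]) = 0.

0


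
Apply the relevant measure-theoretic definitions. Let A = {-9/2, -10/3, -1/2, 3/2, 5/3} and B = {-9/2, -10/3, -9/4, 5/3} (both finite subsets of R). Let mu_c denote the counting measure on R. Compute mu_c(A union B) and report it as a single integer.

Counting measure on a finite set equals cardinality. By inclusion-exclusion, |A union B| = |A| + |B| - |A cap B|.
|A| = 5, |B| = 4, |A cap B| = 3.
So mu_c(A union B) = 5 + 4 - 3 = 6.

6


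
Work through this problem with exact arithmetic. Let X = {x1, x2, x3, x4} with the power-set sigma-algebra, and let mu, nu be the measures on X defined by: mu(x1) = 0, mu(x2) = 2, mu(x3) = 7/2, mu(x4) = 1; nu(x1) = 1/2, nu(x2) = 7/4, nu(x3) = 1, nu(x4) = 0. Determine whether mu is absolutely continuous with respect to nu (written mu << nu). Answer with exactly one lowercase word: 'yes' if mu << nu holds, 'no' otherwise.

mu << nu means: every nu-null measurable set is also mu-null; equivalently, for every atom x, if nu({x}) = 0 then mu({x}) = 0.
Checking each atom:
  x1: nu = 1/2 > 0 -> no constraint.
  x2: nu = 7/4 > 0 -> no constraint.
  x3: nu = 1 > 0 -> no constraint.
  x4: nu = 0, mu = 1 > 0 -> violates mu << nu.
The atom(s) x4 violate the condition (nu = 0 but mu > 0). Therefore mu is NOT absolutely continuous w.r.t. nu.

no


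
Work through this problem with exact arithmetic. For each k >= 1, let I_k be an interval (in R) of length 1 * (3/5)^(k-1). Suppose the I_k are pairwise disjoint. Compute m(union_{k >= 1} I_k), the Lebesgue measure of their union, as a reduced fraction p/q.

By countable additivity of the Lebesgue measure on pairwise disjoint measurable sets,
  m(union_{k >= 1} I_k) = sum_{k >= 1} m(I_k) = sum_{k >= 1} a * r^(k-1),
  with a = 1 and r = 3/5.
Since 0 < r = 3/5 < 1, the geometric series converges:
  sum_{k >= 1} a * r^(k-1) = a / (1 - r).
  = 1 / (1 - 3/5)
  = 1 / (2/5)
  = 5/2.

5/2


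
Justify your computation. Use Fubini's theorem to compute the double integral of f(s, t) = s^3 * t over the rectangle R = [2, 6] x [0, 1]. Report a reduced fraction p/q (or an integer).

f(s, t) is a tensor product of a function of s and a function of t, and both factors are bounded continuous (hence Lebesgue integrable) on the rectangle, so Fubini's theorem applies:
  integral_R f d(m x m) = (integral_a1^b1 s^3 ds) * (integral_a2^b2 t dt).
Inner integral in s: integral_{2}^{6} s^3 ds = (6^4 - 2^4)/4
  = 320.
Inner integral in t: integral_{0}^{1} t dt = (1^2 - 0^2)/2
  = 1/2.
Product: (320) * (1/2) = 160.

160


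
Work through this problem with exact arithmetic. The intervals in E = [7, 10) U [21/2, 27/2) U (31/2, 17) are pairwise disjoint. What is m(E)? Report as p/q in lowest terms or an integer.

For pairwise disjoint intervals, m(union_i I_i) = sum_i m(I_i),
and m is invariant under swapping open/closed endpoints (single points have measure 0).
So m(E) = sum_i (b_i - a_i).
  I_1 has length 10 - 7 = 3.
  I_2 has length 27/2 - 21/2 = 3.
  I_3 has length 17 - 31/2 = 3/2.
Summing:
  m(E) = 3 + 3 + 3/2 = 15/2.

15/2


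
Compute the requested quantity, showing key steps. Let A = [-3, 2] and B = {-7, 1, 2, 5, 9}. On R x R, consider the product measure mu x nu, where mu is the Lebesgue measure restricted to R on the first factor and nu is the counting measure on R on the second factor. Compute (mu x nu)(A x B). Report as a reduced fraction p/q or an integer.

For a measurable rectangle A x B, the product measure satisfies
  (mu x nu)(A x B) = mu(A) * nu(B).
  mu(A) = 5.
  nu(B) = 5.
  (mu x nu)(A x B) = 5 * 5 = 25.

25


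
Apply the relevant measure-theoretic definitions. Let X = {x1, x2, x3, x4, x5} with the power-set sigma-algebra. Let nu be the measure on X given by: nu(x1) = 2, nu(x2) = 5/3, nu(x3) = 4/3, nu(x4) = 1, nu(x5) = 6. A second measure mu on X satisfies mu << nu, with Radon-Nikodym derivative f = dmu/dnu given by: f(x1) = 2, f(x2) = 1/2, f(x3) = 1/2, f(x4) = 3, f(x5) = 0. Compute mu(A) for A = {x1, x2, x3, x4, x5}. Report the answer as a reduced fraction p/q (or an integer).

By the defining property of the Radon-Nikodym derivative, for every measurable set A,
  mu(A) = integral_A f dnu.
Since nu is a discrete measure concentrated on the atoms of X, the integral over A reduces to the sum
  mu(A) = sum_{x in A} f(x) * nu({x}).
Computing each term:
  x1: f(x1) * nu(x1) = 2 * 2 = 4.
  x2: f(x2) * nu(x2) = 1/2 * 5/3 = 5/6.
  x3: f(x3) * nu(x3) = 1/2 * 4/3 = 2/3.
  x4: f(x4) * nu(x4) = 3 * 1 = 3.
  x5: f(x5) * nu(x5) = 0 * 6 = 0.
Summing: mu(A) = 4 + 5/6 + 2/3 + 3 + 0 = 17/2.

17/2


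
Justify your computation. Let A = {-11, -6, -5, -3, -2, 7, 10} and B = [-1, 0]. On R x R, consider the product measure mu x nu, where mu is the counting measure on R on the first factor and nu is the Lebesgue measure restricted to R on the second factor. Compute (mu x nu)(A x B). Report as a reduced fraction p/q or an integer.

For a measurable rectangle A x B, the product measure satisfies
  (mu x nu)(A x B) = mu(A) * nu(B).
  mu(A) = 7.
  nu(B) = 1.
  (mu x nu)(A x B) = 7 * 1 = 7.

7


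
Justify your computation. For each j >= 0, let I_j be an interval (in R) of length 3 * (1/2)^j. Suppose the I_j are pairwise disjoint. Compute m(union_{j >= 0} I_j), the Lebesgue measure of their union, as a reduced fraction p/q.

By countable additivity of the Lebesgue measure on pairwise disjoint measurable sets,
  m(union_{j >= 0} I_j) = sum_{j >= 0} m(I_j) = sum_{j >= 0} a * r^j,
  with a = 3 and r = 1/2.
Since 0 < r = 1/2 < 1, the geometric series converges:
  sum_{j >= 0} a * r^j = a / (1 - r).
  = 3 / (1 - 1/2)
  = 3 / (1/2)
  = 6.

6
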